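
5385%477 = 138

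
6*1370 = 8220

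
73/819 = 73/819  =  0.09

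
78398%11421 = 9872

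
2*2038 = 4076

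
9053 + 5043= 14096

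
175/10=17 + 1/2 = 17.50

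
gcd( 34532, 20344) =4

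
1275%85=0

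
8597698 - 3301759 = 5295939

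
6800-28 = 6772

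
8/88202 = 4/44101 = 0.00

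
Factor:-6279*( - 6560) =41190240  =  2^5* 3^1*5^1 * 7^1*13^1 *23^1*41^1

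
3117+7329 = 10446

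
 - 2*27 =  -54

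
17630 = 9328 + 8302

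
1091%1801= 1091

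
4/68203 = 4/68203 = 0.00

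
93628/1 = 93628=   93628.00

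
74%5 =4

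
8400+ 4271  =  12671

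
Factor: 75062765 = 5^1*229^1*65557^1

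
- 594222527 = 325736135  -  919958662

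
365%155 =55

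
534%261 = 12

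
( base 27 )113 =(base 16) 2f7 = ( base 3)1001010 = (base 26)135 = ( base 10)759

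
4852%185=42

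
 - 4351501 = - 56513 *77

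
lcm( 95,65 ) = 1235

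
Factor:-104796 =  - 2^2*3^2 * 41^1*71^1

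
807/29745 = 269/9915 = 0.03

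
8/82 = 4/41 = 0.10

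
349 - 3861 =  - 3512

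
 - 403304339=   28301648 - 431605987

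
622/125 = 4 + 122/125= 4.98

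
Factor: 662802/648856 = 2^( - 2 )*3^1*7^1 * 13^( - 1 )*17^(  -  1 )*43^1 = 903/884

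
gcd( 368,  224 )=16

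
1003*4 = 4012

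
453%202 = 49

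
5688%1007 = 653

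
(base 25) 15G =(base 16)2FE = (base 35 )LV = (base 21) 1fa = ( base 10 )766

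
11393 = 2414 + 8979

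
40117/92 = 40117/92 = 436.05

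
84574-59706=24868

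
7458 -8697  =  -1239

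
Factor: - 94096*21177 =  - 2^4 * 3^2*13^1*181^1*5881^1=-1992670992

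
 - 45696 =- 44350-1346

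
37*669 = 24753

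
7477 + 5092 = 12569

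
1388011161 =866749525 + 521261636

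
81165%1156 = 245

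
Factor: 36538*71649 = 2617911162 = 2^1*3^2* 19^1 *419^1*18269^1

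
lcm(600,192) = 4800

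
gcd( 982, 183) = 1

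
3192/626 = 5  +  31/313= 5.10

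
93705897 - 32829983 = 60875914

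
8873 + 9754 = 18627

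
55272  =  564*98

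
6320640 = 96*65840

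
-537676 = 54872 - 592548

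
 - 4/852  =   - 1/213 = - 0.00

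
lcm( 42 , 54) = 378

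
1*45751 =45751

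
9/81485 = 9/81485= 0.00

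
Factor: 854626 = 2^1*37^1*11549^1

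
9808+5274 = 15082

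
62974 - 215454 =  - 152480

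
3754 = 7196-3442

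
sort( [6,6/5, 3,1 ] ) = [ 1,6/5,3,6 ]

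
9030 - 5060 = 3970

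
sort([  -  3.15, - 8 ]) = [ - 8, - 3.15] 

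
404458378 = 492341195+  - 87882817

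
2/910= 1/455 = 0.00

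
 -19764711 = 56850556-76615267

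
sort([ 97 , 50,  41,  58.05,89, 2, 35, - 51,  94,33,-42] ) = [ - 51, - 42,2, 33, 35,41,50, 58.05,89,94, 97 ]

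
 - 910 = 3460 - 4370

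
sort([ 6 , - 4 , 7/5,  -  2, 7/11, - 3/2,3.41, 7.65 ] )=[ - 4, - 2, - 3/2, 7/11, 7/5, 3.41 , 6, 7.65]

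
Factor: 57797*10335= 597331995  =  3^1 * 5^1 * 13^1*29^1*53^1*1993^1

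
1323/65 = 20 + 23/65 = 20.35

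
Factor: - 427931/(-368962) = 2^( - 1 )*7^1*11^(- 1 )*31^( - 1 )*113^1 = 791/682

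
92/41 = 92/41 = 2.24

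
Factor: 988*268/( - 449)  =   - 264784/449 = - 2^4 *13^1*19^1 * 67^1* 449^( - 1)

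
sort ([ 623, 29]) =[ 29 , 623]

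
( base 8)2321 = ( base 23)27e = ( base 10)1233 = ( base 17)449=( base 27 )1ii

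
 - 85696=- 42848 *2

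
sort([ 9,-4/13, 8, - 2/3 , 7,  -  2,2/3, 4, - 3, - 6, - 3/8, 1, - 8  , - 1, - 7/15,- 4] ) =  [  -  8,-6, - 4, - 3, - 2,-1, - 2/3, - 7/15, - 3/8, -4/13 , 2/3, 1  ,  4, 7,  8,9 ] 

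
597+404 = 1001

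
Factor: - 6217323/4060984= - 2^( -3)*3^1*7^1 * 19^(-1)* 149^1*1987^1*26717^(-1 )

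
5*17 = 85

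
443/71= 6 + 17/71 = 6.24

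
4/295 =4/295 = 0.01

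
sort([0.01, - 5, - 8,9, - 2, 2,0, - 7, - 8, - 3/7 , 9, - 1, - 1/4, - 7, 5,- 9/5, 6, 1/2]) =[  -  8 ,-8,- 7, - 7, - 5, - 2, - 9/5, - 1,  -  3/7, - 1/4,0, 0.01, 1/2,2,5, 6,9, 9]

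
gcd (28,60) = 4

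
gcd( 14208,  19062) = 6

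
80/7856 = 5/491 = 0.01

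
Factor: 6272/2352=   2^3*3^ (  -  1) =8/3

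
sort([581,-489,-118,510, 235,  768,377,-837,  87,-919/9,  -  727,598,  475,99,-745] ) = [ -837,-745 , - 727, - 489,-118,-919/9, 87,99, 235,377 , 475, 510, 581,598, 768] 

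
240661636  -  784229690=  - 543568054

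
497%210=77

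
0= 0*22042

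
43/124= 43/124 = 0.35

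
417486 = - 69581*(- 6) 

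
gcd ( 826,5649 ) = 7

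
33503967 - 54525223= - 21021256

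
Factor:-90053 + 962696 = 872643 = 3^1  *  23^1 * 12647^1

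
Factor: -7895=-5^1 * 1579^1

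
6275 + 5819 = 12094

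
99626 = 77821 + 21805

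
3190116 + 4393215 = 7583331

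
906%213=54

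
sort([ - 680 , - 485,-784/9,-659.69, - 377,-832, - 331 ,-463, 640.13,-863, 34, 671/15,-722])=[-863, - 832,-722, - 680, - 659.69,-485,  -  463, - 377,-331,-784/9, 34, 671/15, 640.13]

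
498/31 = 498/31 = 16.06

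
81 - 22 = 59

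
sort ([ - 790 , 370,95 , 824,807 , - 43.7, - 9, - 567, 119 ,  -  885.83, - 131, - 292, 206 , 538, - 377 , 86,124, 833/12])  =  [ - 885.83, - 790, - 567, - 377, - 292, - 131 , - 43.7, - 9, 833/12, 86,  95, 119 , 124,206,370,538,807, 824]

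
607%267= 73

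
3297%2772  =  525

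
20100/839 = 23 +803/839 = 23.96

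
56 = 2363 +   -  2307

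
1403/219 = 1403/219 = 6.41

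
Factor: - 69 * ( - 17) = 1173=3^1*17^1*23^1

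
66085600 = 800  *82607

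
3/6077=3/6077 =0.00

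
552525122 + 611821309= 1164346431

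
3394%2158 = 1236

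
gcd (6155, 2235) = 5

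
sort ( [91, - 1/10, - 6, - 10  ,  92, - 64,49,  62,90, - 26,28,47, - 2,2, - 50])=[ - 64, - 50, - 26, - 10, - 6, - 2, - 1/10, 2,28,47,  49,62, 90,91,92]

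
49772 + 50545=100317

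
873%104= 41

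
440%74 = 70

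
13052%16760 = 13052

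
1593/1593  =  1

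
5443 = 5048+395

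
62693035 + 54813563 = 117506598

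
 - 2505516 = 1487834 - 3993350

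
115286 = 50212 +65074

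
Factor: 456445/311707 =965/659 =5^1* 193^1*659^(- 1 )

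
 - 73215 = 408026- 481241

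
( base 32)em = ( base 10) 470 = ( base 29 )G6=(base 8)726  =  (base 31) F5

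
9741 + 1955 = 11696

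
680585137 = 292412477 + 388172660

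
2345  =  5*469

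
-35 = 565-600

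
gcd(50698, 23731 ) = 1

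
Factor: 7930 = 2^1 *5^1 * 13^1*61^1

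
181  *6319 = 1143739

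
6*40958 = 245748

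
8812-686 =8126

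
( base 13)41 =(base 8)65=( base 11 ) 49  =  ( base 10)53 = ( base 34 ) 1J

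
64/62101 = 64/62101 =0.00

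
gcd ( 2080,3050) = 10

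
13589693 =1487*9139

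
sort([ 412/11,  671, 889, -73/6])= [- 73/6 , 412/11, 671,889] 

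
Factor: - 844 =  - 2^2*211^1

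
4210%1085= 955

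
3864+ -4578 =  - 714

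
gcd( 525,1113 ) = 21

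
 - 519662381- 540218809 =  - 1059881190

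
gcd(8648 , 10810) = 2162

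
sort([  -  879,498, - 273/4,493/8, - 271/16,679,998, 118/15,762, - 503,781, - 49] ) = [ - 879, - 503, - 273/4, - 49 , - 271/16 , 118/15,493/8,498,679,762 , 781, 998]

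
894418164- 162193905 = 732224259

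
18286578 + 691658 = 18978236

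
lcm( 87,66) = 1914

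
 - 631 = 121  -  752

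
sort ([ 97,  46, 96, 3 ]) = [ 3, 46,96, 97 ]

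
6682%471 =88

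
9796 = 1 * 9796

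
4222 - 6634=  - 2412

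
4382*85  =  372470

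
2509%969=571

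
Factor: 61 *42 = 2562=2^1*3^1 *7^1 * 61^1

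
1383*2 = 2766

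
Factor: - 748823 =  - 748823^1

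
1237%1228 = 9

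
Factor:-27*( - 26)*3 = 2^1*3^4 *13^1 = 2106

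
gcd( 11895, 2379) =2379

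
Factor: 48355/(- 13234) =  - 2^( - 1)*5^1*13^( - 1)*19^1 = -  95/26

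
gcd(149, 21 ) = 1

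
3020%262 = 138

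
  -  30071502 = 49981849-80053351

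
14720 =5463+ 9257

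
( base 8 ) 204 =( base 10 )132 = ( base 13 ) a2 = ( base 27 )4O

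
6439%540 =499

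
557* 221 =123097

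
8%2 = 0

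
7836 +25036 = 32872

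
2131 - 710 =1421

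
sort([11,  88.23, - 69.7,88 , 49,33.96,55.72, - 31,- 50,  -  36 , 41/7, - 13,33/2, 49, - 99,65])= [ - 99, - 69.7,-50, - 36, - 31, - 13, 41/7,11, 33/2, 33.96,49,49, 55.72, 65,88,88.23]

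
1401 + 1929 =3330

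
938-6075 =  - 5137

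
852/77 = 11 + 5/77 = 11.06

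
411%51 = 3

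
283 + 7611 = 7894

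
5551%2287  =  977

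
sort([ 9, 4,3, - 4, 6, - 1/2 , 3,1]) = [ - 4, - 1/2, 1,3,3 , 4,6 , 9]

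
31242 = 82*381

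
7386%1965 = 1491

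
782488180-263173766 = 519314414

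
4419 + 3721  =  8140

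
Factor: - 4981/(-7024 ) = 2^(  -  4 )*17^1 * 293^1*439^(  -  1 )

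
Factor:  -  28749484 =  - 2^2*2521^1 * 2851^1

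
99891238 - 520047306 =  - 420156068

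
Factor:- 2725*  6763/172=-18429175/172  =  - 2^( - 2 )*5^2*43^( - 1) * 109^1*6763^1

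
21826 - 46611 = -24785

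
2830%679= 114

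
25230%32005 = 25230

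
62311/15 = 62311/15=   4154.07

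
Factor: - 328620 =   -  2^2*3^1*5^1*5477^1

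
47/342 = 47/342 = 0.14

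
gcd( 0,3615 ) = 3615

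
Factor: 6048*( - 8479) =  - 51280992 = - 2^5*3^3*7^1*61^1*139^1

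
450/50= 9 = 9.00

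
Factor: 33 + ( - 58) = - 5^2 = - 25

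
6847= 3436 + 3411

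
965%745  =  220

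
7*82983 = 580881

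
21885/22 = 994+17/22= 994.77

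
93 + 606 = 699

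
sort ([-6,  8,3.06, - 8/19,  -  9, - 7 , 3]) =[ - 9 , - 7, - 6,  -  8/19 , 3, 3.06,8]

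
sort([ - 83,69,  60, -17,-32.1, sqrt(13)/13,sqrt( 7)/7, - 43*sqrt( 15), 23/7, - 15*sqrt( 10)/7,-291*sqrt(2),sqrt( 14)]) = [ - 291 * sqrt( 2 ), - 43*sqrt(15), - 83, -32.1 , - 17, - 15*sqrt( 10)/7,sqrt( 13 )/13, sqrt( 7 ) /7,23/7,sqrt( 14 ), 60,69]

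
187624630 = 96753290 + 90871340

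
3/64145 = 3/64145 = 0.00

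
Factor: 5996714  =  2^1*2998357^1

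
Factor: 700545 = 3^1*5^1 * 46703^1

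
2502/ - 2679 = -1 + 59/893 = - 0.93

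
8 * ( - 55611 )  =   - 444888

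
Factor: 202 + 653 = 3^2*5^1*19^1  =  855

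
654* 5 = 3270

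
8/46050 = 4/23025 = 0.00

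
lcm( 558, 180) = 5580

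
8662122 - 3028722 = 5633400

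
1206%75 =6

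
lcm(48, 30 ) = 240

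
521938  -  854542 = - 332604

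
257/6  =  42  +  5/6 = 42.83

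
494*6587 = 3253978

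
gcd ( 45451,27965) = 7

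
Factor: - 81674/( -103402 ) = 421/533 = 13^( - 1)*41^ ( - 1 )*421^1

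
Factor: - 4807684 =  - 2^2 * 7^2*19^1 * 1291^1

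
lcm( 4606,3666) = 179634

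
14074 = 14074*1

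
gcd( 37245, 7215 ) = 195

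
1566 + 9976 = 11542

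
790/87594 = 395/43797 = 0.01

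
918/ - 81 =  - 12 + 2/3 = - 11.33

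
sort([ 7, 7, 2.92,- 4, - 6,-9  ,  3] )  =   [-9, - 6, - 4, 2.92,3, 7,7 ]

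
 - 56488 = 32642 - 89130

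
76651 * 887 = 67989437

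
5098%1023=1006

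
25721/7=3674 + 3/7 = 3674.43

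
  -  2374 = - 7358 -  - 4984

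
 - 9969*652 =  - 6499788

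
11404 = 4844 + 6560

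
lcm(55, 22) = 110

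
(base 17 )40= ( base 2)1000100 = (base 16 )44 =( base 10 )68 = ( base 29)2a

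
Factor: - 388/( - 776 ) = 1/2 = 2^( - 1)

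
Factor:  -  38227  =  - 7^1*43^1*127^1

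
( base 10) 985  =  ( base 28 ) 175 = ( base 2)1111011001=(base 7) 2605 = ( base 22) 20H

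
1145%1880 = 1145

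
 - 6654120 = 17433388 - 24087508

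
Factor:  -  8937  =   - 3^3*331^1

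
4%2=0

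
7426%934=888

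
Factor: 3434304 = 2^6*3^1*31^1*577^1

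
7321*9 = 65889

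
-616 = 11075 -11691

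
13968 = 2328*6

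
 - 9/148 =- 9/148 = - 0.06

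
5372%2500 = 372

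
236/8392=59/2098 = 0.03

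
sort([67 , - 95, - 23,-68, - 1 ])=[ - 95 ,-68, - 23, - 1,67]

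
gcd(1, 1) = 1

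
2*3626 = 7252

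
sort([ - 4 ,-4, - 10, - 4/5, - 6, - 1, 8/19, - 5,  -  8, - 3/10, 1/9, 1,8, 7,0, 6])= [ - 10, - 8,-6, -5, - 4, - 4, - 1, - 4/5, -3/10, 0,1/9, 8/19, 1, 6, 7, 8 ]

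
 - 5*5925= - 29625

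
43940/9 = 4882+2/9= 4882.22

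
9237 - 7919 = 1318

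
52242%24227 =3788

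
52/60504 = 13/15126 = 0.00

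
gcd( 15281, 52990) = 7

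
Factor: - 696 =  - 2^3*3^1 * 29^1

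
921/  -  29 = -921/29 = - 31.76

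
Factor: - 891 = - 3^4 * 11^1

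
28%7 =0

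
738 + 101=839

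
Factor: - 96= - 2^5*3^1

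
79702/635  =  79702/635= 125.51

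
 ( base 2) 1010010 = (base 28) 2Q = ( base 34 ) 2e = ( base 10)82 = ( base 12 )6a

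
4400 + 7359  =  11759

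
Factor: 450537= 3^1*79^1*1901^1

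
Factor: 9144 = 2^3*3^2*127^1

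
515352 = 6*85892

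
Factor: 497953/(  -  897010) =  - 2^( - 1)*5^( - 1) * 31^1*271^( - 1 )*331^(-1)*16063^1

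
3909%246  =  219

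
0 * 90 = 0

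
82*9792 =802944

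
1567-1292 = 275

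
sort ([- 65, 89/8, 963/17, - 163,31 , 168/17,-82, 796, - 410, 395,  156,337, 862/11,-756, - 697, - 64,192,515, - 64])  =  [ -756,  -  697, - 410,  -  163, - 82, - 65, - 64, - 64, 168/17, 89/8, 31, 963/17, 862/11, 156  ,  192, 337 , 395, 515, 796]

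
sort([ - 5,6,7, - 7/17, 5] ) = [-5, - 7/17, 5,6,7]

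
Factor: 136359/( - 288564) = - 2^ (-2)*3^1*109^1*173^ (  -  1 ) = -327/692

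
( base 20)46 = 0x56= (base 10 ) 86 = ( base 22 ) 3K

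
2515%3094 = 2515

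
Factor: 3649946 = 2^1*1824973^1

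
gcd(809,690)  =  1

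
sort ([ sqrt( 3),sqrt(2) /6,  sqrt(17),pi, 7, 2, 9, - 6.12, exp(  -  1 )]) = [ - 6.12, sqrt(2)/6, exp ( - 1), sqrt (3 ) , 2,pi, sqrt(17 ),  7, 9]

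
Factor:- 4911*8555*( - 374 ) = 15713088270 = 2^1  *  3^1*5^1*11^1*17^1*29^1*59^1*1637^1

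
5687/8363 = 5687/8363= 0.68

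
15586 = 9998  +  5588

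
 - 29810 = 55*( - 542)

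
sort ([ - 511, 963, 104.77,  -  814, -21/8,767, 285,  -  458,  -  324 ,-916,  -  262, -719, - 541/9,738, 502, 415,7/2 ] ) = [ - 916,-814, - 719 ,-511  ,- 458, -324,-262, - 541/9,-21/8, 7/2,104.77, 285,  415, 502,738, 767 , 963]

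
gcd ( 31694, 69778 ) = 2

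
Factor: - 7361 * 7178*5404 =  - 285532542232 = - 2^3*7^1*17^1*37^1*97^1*193^1*433^1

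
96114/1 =96114 = 96114.00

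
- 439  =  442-881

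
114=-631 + 745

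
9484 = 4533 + 4951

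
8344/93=89  +  67/93 = 89.72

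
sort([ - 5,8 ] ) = [ - 5, 8 ]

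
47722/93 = 47722/93 = 513.14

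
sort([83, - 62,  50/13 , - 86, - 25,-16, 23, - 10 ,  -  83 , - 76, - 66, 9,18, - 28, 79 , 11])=[ - 86, - 83,-76,-66 ,  -  62, - 28,- 25, - 16, - 10, 50/13, 9 , 11, 18, 23, 79 , 83]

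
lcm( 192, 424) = 10176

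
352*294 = 103488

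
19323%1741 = 172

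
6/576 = 1/96 = 0.01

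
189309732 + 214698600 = 404008332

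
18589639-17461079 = 1128560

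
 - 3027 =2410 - 5437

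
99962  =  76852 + 23110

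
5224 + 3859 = 9083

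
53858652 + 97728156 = 151586808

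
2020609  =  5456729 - 3436120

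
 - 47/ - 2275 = 47/2275=0.02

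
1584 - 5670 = -4086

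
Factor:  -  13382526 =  - 2^1 * 3^1*151^1*14771^1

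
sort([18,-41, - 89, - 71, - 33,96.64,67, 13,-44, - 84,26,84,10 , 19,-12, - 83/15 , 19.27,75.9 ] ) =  [-89,-84, - 71, - 44,-41, - 33,-12,-83/15,10,13,18 , 19, 19.27,26,67,75.9,84, 96.64] 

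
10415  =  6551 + 3864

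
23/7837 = 23/7837 =0.00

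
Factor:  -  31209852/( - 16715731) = 2^2*3^1 * 131^( - 1)*127601^(-1)*2600821^1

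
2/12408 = 1/6204 = 0.00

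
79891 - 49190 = 30701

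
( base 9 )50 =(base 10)45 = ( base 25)1k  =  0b101101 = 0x2d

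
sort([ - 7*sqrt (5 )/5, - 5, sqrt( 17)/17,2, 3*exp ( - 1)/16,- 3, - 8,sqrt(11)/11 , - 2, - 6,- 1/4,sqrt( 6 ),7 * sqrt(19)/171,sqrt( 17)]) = [-8,-6,  -  5,-7* sqrt( 5 ) /5, -3,  -  2 , - 1/4,3*exp( - 1)/16, 7*sqrt( 19 ) /171,sqrt(17) /17,sqrt( 11)/11, 2,sqrt(6),  sqrt( 17)]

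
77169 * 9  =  694521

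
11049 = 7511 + 3538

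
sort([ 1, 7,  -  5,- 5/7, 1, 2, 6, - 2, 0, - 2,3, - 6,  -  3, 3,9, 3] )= [ - 6, - 5, - 3, - 2, - 2, - 5/7, 0, 1 , 1, 2, 3, 3, 3, 6, 7 , 9] 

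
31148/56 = 7787/14= 556.21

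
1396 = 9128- 7732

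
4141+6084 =10225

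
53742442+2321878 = 56064320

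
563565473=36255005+527310468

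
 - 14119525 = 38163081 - 52282606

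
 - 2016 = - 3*672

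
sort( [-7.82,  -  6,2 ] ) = [ - 7.82, - 6,2] 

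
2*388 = 776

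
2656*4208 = 11176448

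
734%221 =71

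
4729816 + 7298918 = 12028734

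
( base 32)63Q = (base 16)187a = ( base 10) 6266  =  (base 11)4787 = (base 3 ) 22121002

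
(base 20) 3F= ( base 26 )2N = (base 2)1001011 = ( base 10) 75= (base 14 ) 55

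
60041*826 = 49593866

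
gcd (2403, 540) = 27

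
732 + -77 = 655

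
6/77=6/77 = 0.08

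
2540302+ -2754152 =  - 213850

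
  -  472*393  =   - 185496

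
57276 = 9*6364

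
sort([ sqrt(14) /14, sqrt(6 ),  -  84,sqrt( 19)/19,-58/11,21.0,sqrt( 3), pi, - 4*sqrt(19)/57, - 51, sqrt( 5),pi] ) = [ - 84, - 51, - 58/11,-4*sqrt(19 )/57, sqrt(19 )/19, sqrt( 14 )/14, sqrt(3),sqrt( 5),sqrt( 6), pi,pi, 21.0]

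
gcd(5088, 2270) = 2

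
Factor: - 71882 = - 2^1 * 127^1 * 283^1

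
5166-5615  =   -449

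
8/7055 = 8/7055 = 0.00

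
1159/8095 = 1159/8095   =  0.14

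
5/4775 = 1/955=0.00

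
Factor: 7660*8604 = 2^4 * 3^2*5^1*239^1*383^1 = 65906640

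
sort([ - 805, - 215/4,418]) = [ - 805, - 215/4, 418] 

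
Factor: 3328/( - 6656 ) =-2^ ( - 1) =-1/2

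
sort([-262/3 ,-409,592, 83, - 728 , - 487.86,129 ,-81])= [  -  728,-487.86 , - 409,-262/3 , - 81,83 , 129,592]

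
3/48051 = 1/16017 = 0.00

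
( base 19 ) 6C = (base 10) 126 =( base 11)105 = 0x7E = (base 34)3o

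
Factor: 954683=67^1*14249^1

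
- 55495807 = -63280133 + 7784326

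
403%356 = 47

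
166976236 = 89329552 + 77646684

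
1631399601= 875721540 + 755678061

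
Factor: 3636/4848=3/4 =2^(-2)*3^1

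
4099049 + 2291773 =6390822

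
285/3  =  95 =95.00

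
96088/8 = 12011 = 12011.00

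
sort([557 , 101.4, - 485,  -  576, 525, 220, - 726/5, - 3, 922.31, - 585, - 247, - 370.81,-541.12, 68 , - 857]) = [  -  857, -585, - 576,  -  541.12,-485, - 370.81,  -  247 , - 726/5,-3,68,101.4,220, 525,557, 922.31 ]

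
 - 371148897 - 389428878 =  - 760577775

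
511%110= 71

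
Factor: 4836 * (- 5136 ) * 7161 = -177862741056 = - 2^6 * 3^3*7^1*11^1*13^1*31^2*107^1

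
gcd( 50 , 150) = 50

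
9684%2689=1617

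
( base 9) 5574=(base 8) 10025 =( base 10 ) 4117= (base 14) 1701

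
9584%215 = 124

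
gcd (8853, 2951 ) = 2951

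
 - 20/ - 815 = 4/163 = 0.02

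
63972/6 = 10662= 10662.00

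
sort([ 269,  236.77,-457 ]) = [ - 457,236.77, 269 ]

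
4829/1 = 4829 = 4829.00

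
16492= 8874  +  7618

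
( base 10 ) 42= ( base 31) 1b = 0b101010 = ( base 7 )60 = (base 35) 17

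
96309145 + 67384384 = 163693529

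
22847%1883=251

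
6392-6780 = -388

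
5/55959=5/55959 = 0.00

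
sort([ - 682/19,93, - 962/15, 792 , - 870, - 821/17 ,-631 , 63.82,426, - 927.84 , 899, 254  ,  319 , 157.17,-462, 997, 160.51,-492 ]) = [-927.84 , - 870, -631, - 492, - 462 ,  -  962/15 ,  -  821/17,-682/19 , 63.82, 93,  157.17,160.51,  254,319,  426, 792,899,997] 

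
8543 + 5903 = 14446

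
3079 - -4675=7754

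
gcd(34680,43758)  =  102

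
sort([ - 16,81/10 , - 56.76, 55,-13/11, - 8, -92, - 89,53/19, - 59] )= [ - 92 ,-89, - 59, - 56.76,  -  16, - 8, - 13/11, 53/19, 81/10,55 ] 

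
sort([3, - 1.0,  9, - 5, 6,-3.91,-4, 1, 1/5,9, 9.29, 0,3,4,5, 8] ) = [ - 5,  -  4, - 3.91, - 1.0,0, 1/5,  1, 3, 3, 4,5, 6, 8, 9  ,  9, 9.29] 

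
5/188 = 5/188 = 0.03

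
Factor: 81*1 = 81 = 3^4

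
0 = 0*971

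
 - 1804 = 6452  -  8256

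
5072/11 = 5072/11= 461.09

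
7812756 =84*93009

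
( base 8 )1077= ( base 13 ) 353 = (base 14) 2D1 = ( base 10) 575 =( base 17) 1GE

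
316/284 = 1 + 8/71 = 1.11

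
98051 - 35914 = 62137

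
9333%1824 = 213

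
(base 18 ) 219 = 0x2a3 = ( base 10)675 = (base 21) 1b3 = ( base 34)jt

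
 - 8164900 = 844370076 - 852534976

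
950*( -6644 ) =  - 6311800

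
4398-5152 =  - 754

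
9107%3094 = 2919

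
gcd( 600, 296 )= 8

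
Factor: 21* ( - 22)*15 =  - 2^1*3^2*5^1*7^1*11^1 = - 6930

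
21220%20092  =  1128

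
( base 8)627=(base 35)BM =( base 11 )340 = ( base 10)407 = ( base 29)E1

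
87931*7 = 615517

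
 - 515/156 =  - 4+109/156 =- 3.30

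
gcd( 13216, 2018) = 2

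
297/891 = 1/3 = 0.33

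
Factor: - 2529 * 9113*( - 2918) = 2^1*3^2 * 13^1*281^1*701^1*1459^1 = 67250495286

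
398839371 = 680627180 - 281787809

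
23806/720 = 33 + 23/360 = 33.06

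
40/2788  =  10/697= 0.01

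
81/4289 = 81/4289 = 0.02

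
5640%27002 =5640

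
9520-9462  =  58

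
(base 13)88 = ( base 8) 160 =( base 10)112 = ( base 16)70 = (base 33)3d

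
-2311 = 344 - 2655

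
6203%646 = 389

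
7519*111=834609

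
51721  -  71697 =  - 19976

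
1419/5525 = 1419/5525 = 0.26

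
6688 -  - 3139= 9827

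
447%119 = 90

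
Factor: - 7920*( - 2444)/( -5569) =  -2^6*3^2 *5^1*11^1*13^1 * 47^1*5569^( -1 ) = - 19356480/5569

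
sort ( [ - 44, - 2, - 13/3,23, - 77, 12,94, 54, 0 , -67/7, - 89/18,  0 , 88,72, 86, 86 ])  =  [ - 77, - 44,-67/7, - 89/18, - 13/3, - 2, 0, 0, 12, 23 , 54,72,86, 86, 88, 94]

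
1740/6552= 145/546 = 0.27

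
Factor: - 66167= - 127^1*521^1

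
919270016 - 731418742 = 187851274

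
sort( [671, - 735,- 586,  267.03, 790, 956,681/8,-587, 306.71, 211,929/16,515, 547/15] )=[ - 735, - 587, - 586, 547/15,  929/16, 681/8, 211, 267.03, 306.71,  515, 671,790, 956]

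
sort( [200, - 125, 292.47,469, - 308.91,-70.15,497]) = [ - 308.91,-125 ,-70.15,200,292.47 , 469,497]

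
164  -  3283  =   - 3119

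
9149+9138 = 18287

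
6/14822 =3/7411 = 0.00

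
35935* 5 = 179675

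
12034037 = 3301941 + 8732096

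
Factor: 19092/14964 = 37/29 = 29^( - 1)*37^1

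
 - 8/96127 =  - 8/96127 =- 0.00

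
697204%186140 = 138784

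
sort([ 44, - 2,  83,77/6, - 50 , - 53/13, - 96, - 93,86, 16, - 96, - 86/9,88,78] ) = [ - 96, - 96, - 93, - 50, - 86/9, - 53/13, - 2, 77/6,16,44,78,83,86 , 88] 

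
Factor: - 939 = - 3^1*313^1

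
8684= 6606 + 2078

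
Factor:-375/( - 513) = 125/171 = 3^(  -  2 ) * 5^3*19^( - 1 )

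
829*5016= 4158264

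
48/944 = 3/59 = 0.05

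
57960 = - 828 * (-70)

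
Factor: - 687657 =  - 3^1*47^1 * 4877^1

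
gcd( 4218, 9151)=1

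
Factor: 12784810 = 2^1*5^1*1278481^1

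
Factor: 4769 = 19^1 *251^1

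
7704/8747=7704/8747= 0.88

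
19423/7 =19423/7 = 2774.71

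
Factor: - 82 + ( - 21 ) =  - 103 = - 103^1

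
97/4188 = 97/4188 = 0.02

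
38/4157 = 38/4157 = 0.01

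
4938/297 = 16 + 62/99  =  16.63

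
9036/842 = 4518/421 = 10.73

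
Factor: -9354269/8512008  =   - 2^(- 3)*3^( - 1)*29^1 * 47^1*6863^1 * 354667^( - 1 ) 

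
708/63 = 11 + 5/21=11.24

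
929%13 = 6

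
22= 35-13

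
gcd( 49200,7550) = 50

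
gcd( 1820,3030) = 10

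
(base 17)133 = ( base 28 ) c7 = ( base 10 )343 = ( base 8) 527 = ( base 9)421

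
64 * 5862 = 375168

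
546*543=296478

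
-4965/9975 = -331/665 = - 0.50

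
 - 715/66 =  - 65/6 = - 10.83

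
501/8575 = 501/8575 = 0.06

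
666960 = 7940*84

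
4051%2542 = 1509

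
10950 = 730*15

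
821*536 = 440056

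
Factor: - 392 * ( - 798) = 2^4 * 3^1*7^3 *19^1  =  312816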